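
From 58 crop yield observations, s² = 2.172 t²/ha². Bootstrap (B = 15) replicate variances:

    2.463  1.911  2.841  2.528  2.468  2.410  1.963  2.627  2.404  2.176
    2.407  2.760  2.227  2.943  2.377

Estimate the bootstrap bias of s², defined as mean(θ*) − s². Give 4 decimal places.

bias = +0.2617

mean(θ*) = (2.463 + 1.911 + 2.841 + 2.528 + 2.468 + 2.410 + 1.963 + 2.627 + 2.404 + 2.176 + 2.407 + 2.760 + 2.227 + 2.943 + 2.377) / 15 = 2.43367
bias = 2.43367 − 2.172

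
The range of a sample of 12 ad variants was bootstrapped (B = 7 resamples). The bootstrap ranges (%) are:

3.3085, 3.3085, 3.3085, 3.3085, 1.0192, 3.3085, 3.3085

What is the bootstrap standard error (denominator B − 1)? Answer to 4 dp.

SE* = 0.8653

Bootstrap SE is the standard deviation of the 7 replicate ranges.
Mean of replicates: (3.3085 + 3.3085 + 3.3085 + 3.3085 + 1.0192 + 3.3085 + 3.3085) / 7 = 20.87020 / 7 = 2.98146
Sum of squared deviations: (+0.32704)² + (+0.32704)² + (+0.32704)² + (+0.32704)² + (−1.96226)² + (+0.32704)² + (+0.32704)² = 4.49220
Variance = 4.49220 / 6 = 0.74870
SE* = √0.74870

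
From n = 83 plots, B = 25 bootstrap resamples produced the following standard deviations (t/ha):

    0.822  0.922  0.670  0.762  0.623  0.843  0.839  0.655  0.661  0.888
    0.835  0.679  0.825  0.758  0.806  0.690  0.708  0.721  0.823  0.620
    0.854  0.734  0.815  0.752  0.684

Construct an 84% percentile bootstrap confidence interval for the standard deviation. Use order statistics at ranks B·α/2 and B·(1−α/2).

Sorted replicates: 0.620, 0.623, 0.655, 0.661, 0.670, 0.679, 0.684, 0.690, 0.708, 0.721, 0.734, 0.752, 0.758, 0.762, 0.806, 0.815, 0.822, 0.823, 0.825, 0.835, 0.839, 0.843, 0.854, 0.888, 0.922
α = 0.16; lower rank = 25 × 0.080 = 2; upper rank = 25 × 0.920 = 23.
The 2nd smallest replicate is 0.623; the 23rd is 0.854.

(0.623, 0.854)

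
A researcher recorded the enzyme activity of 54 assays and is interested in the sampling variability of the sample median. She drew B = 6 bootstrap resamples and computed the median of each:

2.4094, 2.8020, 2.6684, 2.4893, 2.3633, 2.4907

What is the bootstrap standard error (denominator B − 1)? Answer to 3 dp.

Bootstrap SE is the standard deviation of the 6 replicate medians.
Mean of replicates: (2.4094 + 2.8020 + 2.6684 + 2.4893 + 2.3633 + 2.4907) / 6 = 15.22310 / 6 = 2.53718
Sum of squared deviations: (−0.12778)² + (+0.26482)² + (+0.13122)² + (−0.04788)² + (−0.17388)² + (−0.04648)² = 0.13836
Variance = 0.13836 / 5 = 0.02767
SE* = √0.02767

SE* = 0.166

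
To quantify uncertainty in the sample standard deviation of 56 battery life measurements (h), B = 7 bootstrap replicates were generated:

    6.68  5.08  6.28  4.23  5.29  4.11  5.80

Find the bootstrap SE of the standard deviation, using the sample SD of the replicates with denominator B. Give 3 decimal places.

Bootstrap SE is the standard deviation of the 7 replicate standard deviations.
Mean of replicates: (6.68 + 5.08 + 6.28 + 4.23 + 5.29 + 4.11 + 5.80) / 7 = 37.4700 / 7 = 5.3529
Sum of squared deviations: (+1.3271)² + (−0.2729)² + (+0.9271)² + (−1.1229)² + (−0.0629)² + (−1.2429)² + (+0.4471)² = 5.7047
Variance = 5.7047 / 7 = 0.8150
SE* = √0.8150

SE* = 0.903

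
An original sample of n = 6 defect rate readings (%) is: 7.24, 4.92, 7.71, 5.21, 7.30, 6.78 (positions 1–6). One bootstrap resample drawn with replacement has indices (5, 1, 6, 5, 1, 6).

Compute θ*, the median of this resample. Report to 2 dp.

θ* = 7.24

Resample values: 7.30, 7.24, 6.78, 7.30, 7.24, 6.78.
Sorted: 6.78, 6.78, 7.24, 7.24, 7.30, 7.30
Median = average of the two middle values = 7.24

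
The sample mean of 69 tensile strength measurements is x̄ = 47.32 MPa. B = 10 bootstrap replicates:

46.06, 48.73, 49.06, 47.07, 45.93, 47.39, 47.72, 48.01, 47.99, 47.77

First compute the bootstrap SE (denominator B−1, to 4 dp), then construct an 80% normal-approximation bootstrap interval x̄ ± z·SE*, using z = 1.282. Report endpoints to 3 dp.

(46.020, 48.620)

Mean of replicates = 47.5730; sum of squared deviations = 9.2502; SE* = √(9.2502/9) = 1.0138
Margin = 1.282 × 1.0138 = 1.2997
Interval: 47.32 ± 1.2997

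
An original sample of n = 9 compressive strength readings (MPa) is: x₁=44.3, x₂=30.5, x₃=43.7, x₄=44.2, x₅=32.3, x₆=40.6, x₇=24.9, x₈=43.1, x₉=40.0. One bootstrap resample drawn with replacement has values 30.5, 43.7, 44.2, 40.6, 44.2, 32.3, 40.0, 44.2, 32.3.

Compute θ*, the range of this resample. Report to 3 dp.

θ* = 13.700

Range = 44.2 − 30.5 = 13.700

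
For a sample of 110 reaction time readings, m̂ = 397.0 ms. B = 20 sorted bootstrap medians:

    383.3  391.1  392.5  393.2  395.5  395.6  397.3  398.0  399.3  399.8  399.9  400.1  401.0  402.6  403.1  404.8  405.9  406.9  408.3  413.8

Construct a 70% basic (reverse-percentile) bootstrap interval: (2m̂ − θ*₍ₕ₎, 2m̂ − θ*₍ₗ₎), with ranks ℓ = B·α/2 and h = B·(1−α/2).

Percentile endpoints at ranks 3 and 17: θ*₍3₎ = 392.5, θ*₍17₎ = 405.9.
Basic interval reflects these around m̂:
  lower = 2 × 397.0 − 405.9 = 388.1
  upper = 2 × 397.0 − 392.5 = 401.5

(388.1, 401.5)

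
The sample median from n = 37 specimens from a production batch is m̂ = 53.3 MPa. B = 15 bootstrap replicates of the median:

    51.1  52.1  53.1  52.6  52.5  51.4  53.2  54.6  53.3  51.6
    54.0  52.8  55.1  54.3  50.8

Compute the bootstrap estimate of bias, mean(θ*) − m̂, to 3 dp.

mean(θ*) = (51.1 + 52.1 + 53.1 + 52.6 + 52.5 + 51.4 + 53.2 + 54.6 + 53.3 + 51.6 + 54.0 + 52.8 + 55.1 + 54.3 + 50.8) / 15 = 52.8333
bias = 52.8333 − 53.3

bias = −0.467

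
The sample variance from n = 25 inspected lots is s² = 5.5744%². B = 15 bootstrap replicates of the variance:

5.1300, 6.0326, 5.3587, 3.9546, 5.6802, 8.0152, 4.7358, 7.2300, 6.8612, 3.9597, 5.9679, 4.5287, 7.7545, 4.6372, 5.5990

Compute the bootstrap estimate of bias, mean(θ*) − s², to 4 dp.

bias = +0.1220

mean(θ*) = (5.1300 + 6.0326 + 5.3587 + 3.9546 + 5.6802 + 8.0152 + 4.7358 + 7.2300 + 6.8612 + 3.9597 + 5.9679 + 4.5287 + 7.7545 + 4.6372 + 5.5990) / 15 = 5.69635
bias = 5.69635 − 5.5744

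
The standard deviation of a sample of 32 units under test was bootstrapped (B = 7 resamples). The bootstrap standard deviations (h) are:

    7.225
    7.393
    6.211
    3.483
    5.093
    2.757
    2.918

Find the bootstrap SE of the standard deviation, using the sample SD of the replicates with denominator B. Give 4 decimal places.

Bootstrap SE is the standard deviation of the 7 replicate standard deviations.
Mean of replicates: (7.225 + 7.393 + 6.211 + 3.483 + 5.093 + 2.757 + 2.918) / 7 = 35.08000 / 7 = 5.01143
Sum of squared deviations: (+2.21357)² + (+2.38157)² + (+1.19957)² + (−1.52843)² + (+0.08157)² + (−2.25443)² + (−2.09343)² = 23.81839
Variance = 23.81839 / 7 = 3.40263
SE* = √3.40263

SE* = 1.8446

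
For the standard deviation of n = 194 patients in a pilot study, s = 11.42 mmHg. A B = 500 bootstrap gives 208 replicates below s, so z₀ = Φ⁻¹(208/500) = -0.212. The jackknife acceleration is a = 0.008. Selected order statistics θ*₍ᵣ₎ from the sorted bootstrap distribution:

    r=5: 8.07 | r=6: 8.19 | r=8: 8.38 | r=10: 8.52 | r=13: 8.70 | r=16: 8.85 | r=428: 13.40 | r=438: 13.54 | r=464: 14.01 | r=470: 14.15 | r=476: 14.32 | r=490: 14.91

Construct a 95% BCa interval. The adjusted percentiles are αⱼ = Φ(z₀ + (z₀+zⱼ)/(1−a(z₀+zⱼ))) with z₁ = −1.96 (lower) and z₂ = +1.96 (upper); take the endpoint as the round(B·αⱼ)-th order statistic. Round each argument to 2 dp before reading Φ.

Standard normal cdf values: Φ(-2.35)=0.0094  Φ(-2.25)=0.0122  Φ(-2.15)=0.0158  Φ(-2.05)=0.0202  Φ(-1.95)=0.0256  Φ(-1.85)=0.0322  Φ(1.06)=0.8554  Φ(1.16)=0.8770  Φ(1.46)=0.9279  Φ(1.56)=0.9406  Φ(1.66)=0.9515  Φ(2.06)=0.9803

Lower: z₀ + z₁ = -0.212 + (-1.960) = -2.172; 1 − a(z₀+z₁) = 1 − (0.008)(-2.172) = 1.0174; argument = -0.212 + (-2.172)/1.0174 = -2.3469 → -2.35.
α₁ = Φ(-2.35) = 0.0094; rank = round(500 × 0.0094) = 5; θ*₍5₎ = 8.07.
Upper: z₀ + z₂ = 1.748; 1 − a(z₀+z₂) = 0.9860; argument = 1.5608 → 1.56; α₂ = 0.9406; rank = 470; θ*₍470₎ = 14.15.

(8.07, 14.15)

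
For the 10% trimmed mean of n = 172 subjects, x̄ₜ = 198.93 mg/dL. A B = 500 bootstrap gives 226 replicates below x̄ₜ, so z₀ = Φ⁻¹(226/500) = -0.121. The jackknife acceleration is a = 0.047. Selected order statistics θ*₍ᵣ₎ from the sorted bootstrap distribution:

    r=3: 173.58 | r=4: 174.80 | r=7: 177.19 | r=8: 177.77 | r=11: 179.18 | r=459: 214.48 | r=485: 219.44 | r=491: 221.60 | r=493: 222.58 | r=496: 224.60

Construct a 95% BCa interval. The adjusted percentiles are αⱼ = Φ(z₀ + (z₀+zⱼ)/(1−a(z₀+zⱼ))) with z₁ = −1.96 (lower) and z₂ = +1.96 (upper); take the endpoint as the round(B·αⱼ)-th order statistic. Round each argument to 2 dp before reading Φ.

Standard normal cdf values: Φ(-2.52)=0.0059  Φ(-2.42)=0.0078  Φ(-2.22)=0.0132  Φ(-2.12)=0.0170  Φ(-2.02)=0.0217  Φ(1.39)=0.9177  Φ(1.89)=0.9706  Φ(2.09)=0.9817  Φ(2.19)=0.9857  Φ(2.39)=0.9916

Lower: z₀ + z₁ = -0.121 + (-1.960) = -2.081; 1 − a(z₀+z₁) = 1 − (0.047)(-2.081) = 1.0978; argument = -0.121 + (-2.081)/1.0978 = -2.0166 → -2.02.
α₁ = Φ(-2.02) = 0.0217; rank = round(500 × 0.0217) = 11; θ*₍11₎ = 179.18.
Upper: z₀ + z₂ = 1.839; 1 − a(z₀+z₂) = 0.9136; argument = 1.8920 → 1.89; α₂ = 0.9706; rank = 485; θ*₍485₎ = 219.44.

(179.18, 219.44)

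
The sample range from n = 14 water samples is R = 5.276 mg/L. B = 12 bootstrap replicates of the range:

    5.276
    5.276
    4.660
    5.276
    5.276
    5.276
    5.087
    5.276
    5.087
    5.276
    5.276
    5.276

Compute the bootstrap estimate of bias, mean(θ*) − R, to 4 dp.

bias = −0.0828

mean(θ*) = (5.276 + 5.276 + 4.660 + 5.276 + 5.276 + 5.276 + 5.087 + 5.276 + 5.087 + 5.276 + 5.276 + 5.276) / 12 = 5.19317
bias = 5.19317 − 5.276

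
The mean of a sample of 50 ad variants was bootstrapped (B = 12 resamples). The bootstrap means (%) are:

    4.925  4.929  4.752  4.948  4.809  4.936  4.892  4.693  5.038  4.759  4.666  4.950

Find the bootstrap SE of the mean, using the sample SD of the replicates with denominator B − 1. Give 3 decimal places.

Bootstrap SE is the standard deviation of the 12 replicate means.
Mean of replicates: (4.925 + 4.929 + 4.752 + 4.948 + 4.809 + 4.936 + 4.892 + 4.693 + 5.038 + 4.759 + 4.666 + 4.950) / 12 = 58.2970 / 12 = 4.8581
Sum of squared deviations: (+0.0669)² + (+0.0709)² + (−0.1061)² + (+0.0899)² + (−0.0491)² + (+0.0779)² + (+0.0339)² + (−0.1651)² + (+0.1799)² + (−0.0991)² + (−0.1921)² + (+0.0919)² = 0.1533
Variance = 0.1533 / 11 = 0.0139
SE* = √0.0139

SE* = 0.118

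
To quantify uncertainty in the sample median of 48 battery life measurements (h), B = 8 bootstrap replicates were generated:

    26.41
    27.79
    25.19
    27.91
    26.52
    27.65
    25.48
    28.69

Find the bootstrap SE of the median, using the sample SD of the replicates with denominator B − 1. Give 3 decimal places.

Bootstrap SE is the standard deviation of the 8 replicate medians.
Mean of replicates: (26.41 + 27.79 + 25.19 + 27.91 + 26.52 + 27.65 + 25.48 + 28.69) / 8 = 215.6400 / 8 = 26.9550
Sum of squared deviations: (−0.5450)² + (+0.8350)² + (−1.7650)² + (+0.9550)² + (−0.4350)² + (+0.6950)² + (−1.4750)² + (+1.7350)² = 10.8796
Variance = 10.8796 / 7 = 1.5542
SE* = √1.5542

SE* = 1.247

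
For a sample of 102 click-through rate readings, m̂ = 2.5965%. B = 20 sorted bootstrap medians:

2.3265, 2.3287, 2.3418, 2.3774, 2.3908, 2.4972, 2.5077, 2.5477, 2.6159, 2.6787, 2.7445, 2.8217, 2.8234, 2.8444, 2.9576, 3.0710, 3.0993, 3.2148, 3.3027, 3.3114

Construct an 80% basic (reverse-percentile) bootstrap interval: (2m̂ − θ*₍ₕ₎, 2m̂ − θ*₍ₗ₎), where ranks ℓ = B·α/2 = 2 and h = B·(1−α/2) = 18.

Percentile endpoints at ranks 2 and 18: θ*₍2₎ = 2.3287, θ*₍18₎ = 3.2148.
Basic interval reflects these around m̂:
  lower = 2 × 2.5965 − 3.2148 = 1.9782
  upper = 2 × 2.5965 − 2.3287 = 2.8643

(1.9782, 2.8643)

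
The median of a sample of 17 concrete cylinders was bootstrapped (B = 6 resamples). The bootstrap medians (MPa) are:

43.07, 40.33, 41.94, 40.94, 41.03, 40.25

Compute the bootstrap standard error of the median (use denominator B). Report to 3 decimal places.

SE* = 0.981

Bootstrap SE is the standard deviation of the 6 replicate medians.
Mean of replicates: (43.07 + 40.33 + 41.94 + 40.94 + 41.03 + 40.25) / 6 = 247.5600 / 6 = 41.2600
Sum of squared deviations: (+1.8100)² + (−0.9300)² + (+0.6800)² + (−0.3200)² + (−0.2300)² + (−1.0100)² = 5.7788
Variance = 5.7788 / 6 = 0.9631
SE* = √0.9631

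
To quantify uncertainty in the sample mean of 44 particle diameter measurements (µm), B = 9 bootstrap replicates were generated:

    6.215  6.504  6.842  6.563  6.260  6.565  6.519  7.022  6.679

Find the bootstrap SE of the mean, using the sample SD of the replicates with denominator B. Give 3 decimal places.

Bootstrap SE is the standard deviation of the 9 replicate means.
Mean of replicates: (6.215 + 6.504 + 6.842 + 6.563 + 6.260 + 6.565 + 6.519 + 7.022 + 6.679) / 9 = 59.1690 / 9 = 6.5743
Sum of squared deviations: (−0.3593)² + (−0.0703)² + (+0.2677)² + (−0.0113)² + (−0.3143)² + (−0.0093)² + (−0.0553)² + (+0.4477)² + (+0.1047)² = 0.5192
Variance = 0.5192 / 9 = 0.0577
SE* = √0.0577

SE* = 0.240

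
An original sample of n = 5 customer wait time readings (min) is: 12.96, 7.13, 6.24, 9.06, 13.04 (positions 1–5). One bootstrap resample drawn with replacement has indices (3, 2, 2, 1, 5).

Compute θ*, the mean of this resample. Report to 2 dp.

θ* = 9.30

Resample values: 6.24, 7.13, 7.13, 12.96, 13.04.
Mean = (6.24 + 7.13 + 7.13 + 12.96 + 13.04) / 5 = 46.500 / 5 = 9.30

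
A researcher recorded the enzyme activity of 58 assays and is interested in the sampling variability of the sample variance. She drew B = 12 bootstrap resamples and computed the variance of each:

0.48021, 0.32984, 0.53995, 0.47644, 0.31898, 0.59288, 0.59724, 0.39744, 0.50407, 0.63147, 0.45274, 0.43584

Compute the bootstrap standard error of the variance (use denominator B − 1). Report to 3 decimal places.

Bootstrap SE is the standard deviation of the 12 replicate variances.
Mean of replicates: (0.48021 + 0.32984 + 0.53995 + 0.47644 + 0.31898 + 0.59288 + 0.59724 + 0.39744 + 0.50407 + 0.63147 + 0.45274 + 0.43584) / 12 = 5.757100 / 12 = 0.479758
Sum of squared deviations: (+0.000452)² + (−0.149918)² + (+0.060192)² + (−0.003318)² + (−0.160778)² + (+0.113122)² + (+0.117482)² + (−0.082318)² + (+0.024312)² + (+0.151712)² + (−0.027018)² + (−0.043918)² = 0.111600
Variance = 0.111600 / 11 = 0.010145
SE* = √0.010145

SE* = 0.101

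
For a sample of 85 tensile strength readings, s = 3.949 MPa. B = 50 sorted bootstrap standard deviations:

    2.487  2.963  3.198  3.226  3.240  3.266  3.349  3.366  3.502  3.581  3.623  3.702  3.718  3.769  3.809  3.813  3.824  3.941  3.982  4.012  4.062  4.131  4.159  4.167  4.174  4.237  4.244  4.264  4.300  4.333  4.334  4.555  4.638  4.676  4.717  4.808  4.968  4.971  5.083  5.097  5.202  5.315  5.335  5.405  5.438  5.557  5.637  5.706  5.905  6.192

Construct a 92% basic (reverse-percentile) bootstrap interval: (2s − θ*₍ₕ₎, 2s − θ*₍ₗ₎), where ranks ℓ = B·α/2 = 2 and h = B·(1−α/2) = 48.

Percentile endpoints at ranks 2 and 48: θ*₍2₎ = 2.963, θ*₍48₎ = 5.706.
Basic interval reflects these around s:
  lower = 2 × 3.949 − 5.706 = 2.192
  upper = 2 × 3.949 − 2.963 = 4.935

(2.192, 4.935)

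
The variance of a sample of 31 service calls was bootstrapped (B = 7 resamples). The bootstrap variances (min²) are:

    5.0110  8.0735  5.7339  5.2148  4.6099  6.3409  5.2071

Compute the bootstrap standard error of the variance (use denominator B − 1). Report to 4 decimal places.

SE* = 1.1672

Bootstrap SE is the standard deviation of the 7 replicate variances.
Mean of replicates: (5.0110 + 8.0735 + 5.7339 + 5.2148 + 4.6099 + 6.3409 + 5.2071) / 7 = 40.19110 / 7 = 5.74159
Sum of squared deviations: (−0.73059)² + (+2.33191)² + (−0.00769)² + (−0.52679)² + (−1.13169)² + (+0.59931)² + (−0.53449)² = 8.17471
Variance = 8.17471 / 6 = 1.36245
SE* = √1.36245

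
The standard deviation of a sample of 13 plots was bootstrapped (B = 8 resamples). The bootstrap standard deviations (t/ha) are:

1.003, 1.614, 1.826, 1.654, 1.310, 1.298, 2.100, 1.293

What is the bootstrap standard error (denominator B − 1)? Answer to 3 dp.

SE* = 0.352

Bootstrap SE is the standard deviation of the 8 replicate standard deviations.
Mean of replicates: (1.003 + 1.614 + 1.826 + 1.654 + 1.310 + 1.298 + 2.100 + 1.293) / 8 = 12.0980 / 8 = 1.5123
Sum of squared deviations: (−0.5093)² + (+0.1018)² + (+0.3137)² + (+0.1417)² + (−0.2023)² + (−0.2143)² + (+0.5877)² + (−0.2193)² = 0.8685
Variance = 0.8685 / 7 = 0.1241
SE* = √0.1241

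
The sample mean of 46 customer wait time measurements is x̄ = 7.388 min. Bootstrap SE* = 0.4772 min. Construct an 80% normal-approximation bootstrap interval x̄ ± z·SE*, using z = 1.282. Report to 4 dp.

Margin = 1.282 × 0.4772 = 0.61177
Interval: 7.388 ± 0.61177

(6.7762, 7.9998)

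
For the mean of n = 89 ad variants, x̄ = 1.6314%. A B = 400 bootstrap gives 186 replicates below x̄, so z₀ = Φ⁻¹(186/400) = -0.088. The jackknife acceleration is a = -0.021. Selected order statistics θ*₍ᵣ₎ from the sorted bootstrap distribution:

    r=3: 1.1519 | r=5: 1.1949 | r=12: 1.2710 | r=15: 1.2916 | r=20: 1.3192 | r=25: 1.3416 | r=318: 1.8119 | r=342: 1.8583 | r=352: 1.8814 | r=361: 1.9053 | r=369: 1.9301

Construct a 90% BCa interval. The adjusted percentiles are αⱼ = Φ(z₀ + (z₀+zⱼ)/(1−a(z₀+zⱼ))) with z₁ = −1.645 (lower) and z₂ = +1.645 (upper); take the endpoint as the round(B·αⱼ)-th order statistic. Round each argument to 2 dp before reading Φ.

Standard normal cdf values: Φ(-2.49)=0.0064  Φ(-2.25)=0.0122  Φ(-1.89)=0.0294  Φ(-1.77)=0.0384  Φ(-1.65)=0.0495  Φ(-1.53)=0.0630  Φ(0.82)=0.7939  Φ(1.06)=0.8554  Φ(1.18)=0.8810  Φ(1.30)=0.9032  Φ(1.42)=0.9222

Lower: z₀ + z₁ = -0.088 + (-1.645) = -1.733; 1 − a(z₀+z₁) = 1 − (-0.021)(-1.733) = 0.9636; argument = -0.088 + (-1.733)/0.9636 = -1.8865 → -1.89.
α₁ = Φ(-1.89) = 0.0294; rank = round(400 × 0.0294) = 12; θ*₍12₎ = 1.2710.
Upper: z₀ + z₂ = 1.557; 1 − a(z₀+z₂) = 1.0327; argument = 1.4197 → 1.42; α₂ = 0.9222; rank = 369; θ*₍369₎ = 1.9301.

(1.2710, 1.9301)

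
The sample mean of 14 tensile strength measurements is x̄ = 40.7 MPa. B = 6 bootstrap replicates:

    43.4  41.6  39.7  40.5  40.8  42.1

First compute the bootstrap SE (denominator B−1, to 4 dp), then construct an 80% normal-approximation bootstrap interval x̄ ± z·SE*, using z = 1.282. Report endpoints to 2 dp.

Mean of replicates = 41.3500; sum of squared deviations = 8.5750; SE* = √(8.5750/5) = 1.3096
Margin = 1.282 × 1.3096 = 1.679
Interval: 40.7 ± 1.679

(39.02, 42.38)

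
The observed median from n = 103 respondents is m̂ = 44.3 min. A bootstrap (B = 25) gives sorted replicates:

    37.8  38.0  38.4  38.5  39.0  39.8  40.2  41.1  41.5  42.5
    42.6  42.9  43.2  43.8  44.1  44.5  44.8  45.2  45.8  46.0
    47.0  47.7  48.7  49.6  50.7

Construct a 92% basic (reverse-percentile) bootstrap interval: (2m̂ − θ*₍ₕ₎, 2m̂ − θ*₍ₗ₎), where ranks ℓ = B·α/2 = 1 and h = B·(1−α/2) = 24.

(39.0, 50.8)

Percentile endpoints at ranks 1 and 24: θ*₍1₎ = 37.8, θ*₍24₎ = 49.6.
Basic interval reflects these around m̂:
  lower = 2 × 44.3 − 49.6 = 39.0
  upper = 2 × 44.3 − 37.8 = 50.8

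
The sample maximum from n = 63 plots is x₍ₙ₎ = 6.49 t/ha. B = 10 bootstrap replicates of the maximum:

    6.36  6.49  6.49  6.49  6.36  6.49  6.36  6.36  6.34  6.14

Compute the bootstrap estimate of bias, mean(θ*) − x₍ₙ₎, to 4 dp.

bias = −0.1020

mean(θ*) = (6.36 + 6.49 + 6.49 + 6.49 + 6.36 + 6.49 + 6.36 + 6.36 + 6.34 + 6.14) / 10 = 6.38800
bias = 6.38800 − 6.49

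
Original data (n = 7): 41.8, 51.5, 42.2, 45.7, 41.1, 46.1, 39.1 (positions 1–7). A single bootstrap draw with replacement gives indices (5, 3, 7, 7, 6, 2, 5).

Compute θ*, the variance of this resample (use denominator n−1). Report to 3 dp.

θ* = 20.008

Resample values: 41.1, 42.2, 39.1, 39.1, 46.1, 51.5, 41.1.
Mean = 42.8857; sum of squared deviations = 120.0486
s² = 120.0486 / 6 = 20.0081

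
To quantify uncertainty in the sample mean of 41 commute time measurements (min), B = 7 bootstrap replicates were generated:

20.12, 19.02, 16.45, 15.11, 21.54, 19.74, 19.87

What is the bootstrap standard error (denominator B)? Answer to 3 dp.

Bootstrap SE is the standard deviation of the 7 replicate means.
Mean of replicates: (20.12 + 19.02 + 16.45 + 15.11 + 21.54 + 19.74 + 19.87) / 7 = 131.8500 / 7 = 18.8357
Sum of squared deviations: (+1.2843)² + (+0.1843)² + (−2.3857)² + (−3.7257)² + (+2.7043)² + (+0.9043)² + (+1.0343)² = 30.4566
Variance = 30.4566 / 7 = 4.3509
SE* = √4.3509

SE* = 2.086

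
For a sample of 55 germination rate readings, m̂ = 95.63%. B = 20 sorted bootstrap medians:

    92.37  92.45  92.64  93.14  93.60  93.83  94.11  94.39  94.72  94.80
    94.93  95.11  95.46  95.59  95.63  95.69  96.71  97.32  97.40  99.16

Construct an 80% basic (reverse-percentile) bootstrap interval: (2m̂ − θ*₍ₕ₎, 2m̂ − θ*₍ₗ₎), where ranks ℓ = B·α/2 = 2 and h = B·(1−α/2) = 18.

Percentile endpoints at ranks 2 and 18: θ*₍2₎ = 92.45, θ*₍18₎ = 97.32.
Basic interval reflects these around m̂:
  lower = 2 × 95.63 − 97.32 = 93.94
  upper = 2 × 95.63 − 92.45 = 98.81

(93.94, 98.81)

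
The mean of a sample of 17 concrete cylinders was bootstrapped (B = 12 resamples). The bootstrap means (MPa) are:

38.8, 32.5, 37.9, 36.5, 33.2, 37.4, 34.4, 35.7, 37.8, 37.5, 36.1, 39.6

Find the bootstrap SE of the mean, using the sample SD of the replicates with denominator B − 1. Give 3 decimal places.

SE* = 2.183

Bootstrap SE is the standard deviation of the 12 replicate means.
Mean of replicates: (38.8 + 32.5 + 37.9 + 36.5 + 33.2 + 37.4 + 34.4 + 35.7 + 37.8 + 37.5 + 36.1 + 39.6) / 12 = 437.4000 / 12 = 36.4500
Sum of squared deviations: (+2.3500)² + (−3.9500)² + (+1.4500)² + (+0.0500)² + (−3.2500)² + (+0.9500)² + (−2.0500)² + (−0.7500)² + (+1.3500)² + (+1.0500)² + (−0.3500)² + (+3.1500)² = 52.4300
Variance = 52.4300 / 11 = 4.7664
SE* = √4.7664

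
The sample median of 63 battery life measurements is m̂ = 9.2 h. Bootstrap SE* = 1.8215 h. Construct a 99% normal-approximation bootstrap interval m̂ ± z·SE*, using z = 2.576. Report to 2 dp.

Margin = 2.576 × 1.8215 = 4.692
Interval: 9.2 ± 4.692

(4.51, 13.89)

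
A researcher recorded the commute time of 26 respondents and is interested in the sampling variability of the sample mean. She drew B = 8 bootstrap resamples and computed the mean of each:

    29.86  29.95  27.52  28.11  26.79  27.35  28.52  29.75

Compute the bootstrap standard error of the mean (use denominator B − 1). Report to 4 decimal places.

SE* = 1.2462

Bootstrap SE is the standard deviation of the 8 replicate means.
Mean of replicates: (29.86 + 29.95 + 27.52 + 28.11 + 26.79 + 27.35 + 28.52 + 29.75) / 8 = 227.85000 / 8 = 28.48125
Sum of squared deviations: (+1.37875)² + (+1.46875)² + (−0.96125)² + (−0.37125)² + (−1.69125)² + (−1.13125)² + (+0.03875)² + (+1.26875)² = 10.87129
Variance = 10.87129 / 7 = 1.55304
SE* = √1.55304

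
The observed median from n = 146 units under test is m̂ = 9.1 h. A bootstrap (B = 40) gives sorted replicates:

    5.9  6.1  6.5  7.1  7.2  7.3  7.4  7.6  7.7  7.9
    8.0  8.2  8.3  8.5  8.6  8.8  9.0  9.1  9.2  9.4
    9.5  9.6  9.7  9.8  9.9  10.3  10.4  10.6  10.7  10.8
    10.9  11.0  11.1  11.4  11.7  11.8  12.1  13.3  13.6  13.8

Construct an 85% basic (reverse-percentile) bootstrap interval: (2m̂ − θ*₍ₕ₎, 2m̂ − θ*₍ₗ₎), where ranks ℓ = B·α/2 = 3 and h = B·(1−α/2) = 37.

Percentile endpoints at ranks 3 and 37: θ*₍3₎ = 6.5, θ*₍37₎ = 12.1.
Basic interval reflects these around m̂:
  lower = 2 × 9.1 − 12.1 = 6.1
  upper = 2 × 9.1 − 6.5 = 11.7

(6.1, 11.7)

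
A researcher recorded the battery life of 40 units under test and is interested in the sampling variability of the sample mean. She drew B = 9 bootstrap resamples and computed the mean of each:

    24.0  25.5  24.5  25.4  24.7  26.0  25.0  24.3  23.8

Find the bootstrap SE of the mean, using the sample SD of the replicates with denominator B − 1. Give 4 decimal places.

SE* = 0.7348

Bootstrap SE is the standard deviation of the 9 replicate means.
Mean of replicates: (24.0 + 25.5 + 24.5 + 25.4 + 24.7 + 26.0 + 25.0 + 24.3 + 23.8) / 9 = 223.20000 / 9 = 24.80000
Sum of squared deviations: (−0.80000)² + (+0.70000)² + (−0.30000)² + (+0.60000)² + (−0.10000)² + (+1.20000)² + (+0.20000)² + (−0.50000)² + (−1.00000)² = 4.32000
Variance = 4.32000 / 8 = 0.54000
SE* = √0.54000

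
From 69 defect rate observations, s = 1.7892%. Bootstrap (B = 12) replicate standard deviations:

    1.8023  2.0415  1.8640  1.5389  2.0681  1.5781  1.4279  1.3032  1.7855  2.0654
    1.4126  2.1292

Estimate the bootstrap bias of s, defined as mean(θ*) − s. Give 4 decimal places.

bias = −0.0378

mean(θ*) = (1.8023 + 2.0415 + 1.8640 + 1.5389 + 2.0681 + 1.5781 + 1.4279 + 1.3032 + 1.7855 + 2.0654 + 1.4126 + 2.1292) / 12 = 1.75139
bias = 1.75139 − 1.7892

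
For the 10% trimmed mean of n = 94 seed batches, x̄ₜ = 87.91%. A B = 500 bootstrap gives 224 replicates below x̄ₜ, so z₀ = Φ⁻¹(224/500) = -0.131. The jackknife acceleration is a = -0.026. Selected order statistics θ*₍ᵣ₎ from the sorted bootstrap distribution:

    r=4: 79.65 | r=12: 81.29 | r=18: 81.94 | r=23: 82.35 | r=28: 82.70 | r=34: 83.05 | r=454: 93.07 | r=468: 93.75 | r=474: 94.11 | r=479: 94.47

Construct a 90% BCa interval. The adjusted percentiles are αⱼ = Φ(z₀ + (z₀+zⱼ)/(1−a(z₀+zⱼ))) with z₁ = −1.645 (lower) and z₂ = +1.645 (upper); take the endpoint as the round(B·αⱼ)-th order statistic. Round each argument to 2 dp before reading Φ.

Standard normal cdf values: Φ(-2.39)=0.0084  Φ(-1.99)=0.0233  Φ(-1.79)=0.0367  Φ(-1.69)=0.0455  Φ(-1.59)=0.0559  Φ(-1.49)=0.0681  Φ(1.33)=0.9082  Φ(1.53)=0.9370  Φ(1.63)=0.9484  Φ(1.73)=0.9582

Lower: z₀ + z₁ = -0.131 + (-1.645) = -1.776; 1 − a(z₀+z₁) = 1 − (-0.026)(-1.776) = 0.9538; argument = -0.131 + (-1.776)/0.9538 = -1.9930 → -1.99.
α₁ = Φ(-1.99) = 0.0233; rank = round(500 × 0.0233) = 12; θ*₍12₎ = 81.29.
Upper: z₀ + z₂ = 1.514; 1 − a(z₀+z₂) = 1.0394; argument = 1.3257 → 1.33; α₂ = 0.9082; rank = 454; θ*₍454₎ = 93.07.

(81.29, 93.07)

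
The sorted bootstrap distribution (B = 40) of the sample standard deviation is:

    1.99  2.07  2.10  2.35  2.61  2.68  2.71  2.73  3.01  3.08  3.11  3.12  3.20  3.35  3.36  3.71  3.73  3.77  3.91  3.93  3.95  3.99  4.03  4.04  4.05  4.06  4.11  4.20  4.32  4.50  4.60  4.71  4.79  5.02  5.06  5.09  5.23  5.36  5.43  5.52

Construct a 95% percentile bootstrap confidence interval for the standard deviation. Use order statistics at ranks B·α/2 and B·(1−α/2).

(1.99, 5.43)

α = 0.05; lower rank = 40 × 0.025 = 1; upper rank = 40 × 0.975 = 39.
The 1st smallest replicate is 1.99; the 39th is 5.43.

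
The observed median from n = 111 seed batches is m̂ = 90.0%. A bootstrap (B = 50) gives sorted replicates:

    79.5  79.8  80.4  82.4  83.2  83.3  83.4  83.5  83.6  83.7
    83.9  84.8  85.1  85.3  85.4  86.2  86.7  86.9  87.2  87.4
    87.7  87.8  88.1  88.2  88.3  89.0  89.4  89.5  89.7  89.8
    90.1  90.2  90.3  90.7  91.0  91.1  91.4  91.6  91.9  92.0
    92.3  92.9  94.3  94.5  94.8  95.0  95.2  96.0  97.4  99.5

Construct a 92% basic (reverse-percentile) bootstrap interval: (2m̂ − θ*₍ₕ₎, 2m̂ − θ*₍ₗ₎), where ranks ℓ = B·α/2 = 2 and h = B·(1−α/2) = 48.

(84.0, 100.2)

Percentile endpoints at ranks 2 and 48: θ*₍2₎ = 79.8, θ*₍48₎ = 96.0.
Basic interval reflects these around m̂:
  lower = 2 × 90.0 − 96.0 = 84.0
  upper = 2 × 90.0 − 79.8 = 100.2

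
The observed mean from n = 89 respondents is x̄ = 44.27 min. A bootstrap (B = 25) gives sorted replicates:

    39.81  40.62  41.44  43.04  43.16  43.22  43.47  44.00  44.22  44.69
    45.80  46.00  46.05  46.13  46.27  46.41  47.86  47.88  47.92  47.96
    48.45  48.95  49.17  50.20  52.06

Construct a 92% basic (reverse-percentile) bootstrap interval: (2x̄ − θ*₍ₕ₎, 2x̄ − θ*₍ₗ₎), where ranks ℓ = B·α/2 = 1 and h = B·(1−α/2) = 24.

Percentile endpoints at ranks 1 and 24: θ*₍1₎ = 39.81, θ*₍24₎ = 50.20.
Basic interval reflects these around x̄:
  lower = 2 × 44.27 − 50.20 = 38.34
  upper = 2 × 44.27 − 39.81 = 48.73

(38.34, 48.73)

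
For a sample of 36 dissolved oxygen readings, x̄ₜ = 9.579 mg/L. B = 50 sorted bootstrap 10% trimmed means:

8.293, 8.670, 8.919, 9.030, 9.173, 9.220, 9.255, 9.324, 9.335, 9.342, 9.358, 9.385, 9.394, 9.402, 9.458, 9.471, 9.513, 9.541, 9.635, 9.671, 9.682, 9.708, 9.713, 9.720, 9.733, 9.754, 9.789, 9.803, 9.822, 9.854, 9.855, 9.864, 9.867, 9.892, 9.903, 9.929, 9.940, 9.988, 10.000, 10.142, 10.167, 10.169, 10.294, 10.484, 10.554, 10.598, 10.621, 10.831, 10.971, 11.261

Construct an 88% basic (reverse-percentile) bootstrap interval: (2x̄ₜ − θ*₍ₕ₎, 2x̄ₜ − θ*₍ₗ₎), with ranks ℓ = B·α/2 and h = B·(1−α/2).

(8.537, 10.239)

Percentile endpoints at ranks 3 and 47: θ*₍3₎ = 8.919, θ*₍47₎ = 10.621.
Basic interval reflects these around x̄ₜ:
  lower = 2 × 9.579 − 10.621 = 8.537
  upper = 2 × 9.579 − 8.919 = 10.239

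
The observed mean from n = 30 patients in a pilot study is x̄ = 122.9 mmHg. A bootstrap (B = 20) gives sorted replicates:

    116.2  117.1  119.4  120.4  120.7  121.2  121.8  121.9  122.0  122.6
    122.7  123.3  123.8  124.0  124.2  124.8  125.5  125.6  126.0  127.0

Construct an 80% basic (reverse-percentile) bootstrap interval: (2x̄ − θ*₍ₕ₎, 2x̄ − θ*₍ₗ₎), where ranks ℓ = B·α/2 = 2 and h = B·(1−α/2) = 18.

Percentile endpoints at ranks 2 and 18: θ*₍2₎ = 117.1, θ*₍18₎ = 125.6.
Basic interval reflects these around x̄:
  lower = 2 × 122.9 − 125.6 = 120.2
  upper = 2 × 122.9 − 117.1 = 128.7

(120.2, 128.7)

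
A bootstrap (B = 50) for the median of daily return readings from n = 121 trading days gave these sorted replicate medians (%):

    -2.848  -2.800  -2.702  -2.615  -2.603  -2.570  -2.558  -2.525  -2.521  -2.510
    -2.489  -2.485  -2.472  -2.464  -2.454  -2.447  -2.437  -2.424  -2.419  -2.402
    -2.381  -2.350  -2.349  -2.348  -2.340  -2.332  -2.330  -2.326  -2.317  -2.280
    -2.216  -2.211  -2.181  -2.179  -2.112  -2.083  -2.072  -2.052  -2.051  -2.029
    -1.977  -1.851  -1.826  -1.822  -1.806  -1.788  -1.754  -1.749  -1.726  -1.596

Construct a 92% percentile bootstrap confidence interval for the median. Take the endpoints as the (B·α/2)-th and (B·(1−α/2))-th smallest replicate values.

(-2.800, -1.749)

α = 0.08; lower rank = 50 × 0.040 = 2; upper rank = 50 × 0.960 = 48.
The 2nd smallest replicate is -2.800; the 48th is -1.749.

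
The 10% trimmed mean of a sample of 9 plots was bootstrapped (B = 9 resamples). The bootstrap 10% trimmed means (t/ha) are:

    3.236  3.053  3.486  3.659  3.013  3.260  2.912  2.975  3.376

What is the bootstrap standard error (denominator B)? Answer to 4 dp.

Bootstrap SE is the standard deviation of the 9 replicate 10% trimmed means.
Mean of replicates: (3.236 + 3.053 + 3.486 + 3.659 + 3.013 + 3.260 + 2.912 + 2.975 + 3.376) / 9 = 28.97000 / 9 = 3.21889
Sum of squared deviations: (+0.01711)² + (−0.16589)² + (+0.26711)² + (+0.44011)² + (−0.20589)² + (+0.04111)² + (−0.30689)² + (−0.24389)² + (+0.15711)² = 0.51528
Variance = 0.51528 / 9 = 0.05725
SE* = √0.05725

SE* = 0.2393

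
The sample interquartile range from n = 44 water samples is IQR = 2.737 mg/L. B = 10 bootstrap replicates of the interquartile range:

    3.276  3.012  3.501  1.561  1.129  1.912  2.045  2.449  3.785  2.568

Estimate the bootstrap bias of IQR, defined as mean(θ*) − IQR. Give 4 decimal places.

bias = −0.2132

mean(θ*) = (3.276 + 3.012 + 3.501 + 1.561 + 1.129 + 1.912 + 2.045 + 2.449 + 3.785 + 2.568) / 10 = 2.52380
bias = 2.52380 − 2.737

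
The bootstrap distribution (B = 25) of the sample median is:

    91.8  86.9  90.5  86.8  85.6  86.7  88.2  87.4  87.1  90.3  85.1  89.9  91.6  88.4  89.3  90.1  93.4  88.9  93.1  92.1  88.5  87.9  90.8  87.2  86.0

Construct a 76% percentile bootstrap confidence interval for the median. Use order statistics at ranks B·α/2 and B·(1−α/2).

(86.0, 91.8)

Sorted replicates: 85.1, 85.6, 86.0, 86.7, 86.8, 86.9, 87.1, 87.2, 87.4, 87.9, 88.2, 88.4, 88.5, 88.9, 89.3, 89.9, 90.1, 90.3, 90.5, 90.8, 91.6, 91.8, 92.1, 93.1, 93.4
α = 0.24; lower rank = 25 × 0.120 = 3; upper rank = 25 × 0.880 = 22.
The 3rd smallest replicate is 86.0; the 22nd is 91.8.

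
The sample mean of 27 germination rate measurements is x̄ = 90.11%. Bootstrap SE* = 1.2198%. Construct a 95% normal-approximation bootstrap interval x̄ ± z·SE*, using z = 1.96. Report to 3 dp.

(87.719, 92.501)

Margin = 1.96 × 1.2198 = 2.3908
Interval: 90.11 ± 2.3908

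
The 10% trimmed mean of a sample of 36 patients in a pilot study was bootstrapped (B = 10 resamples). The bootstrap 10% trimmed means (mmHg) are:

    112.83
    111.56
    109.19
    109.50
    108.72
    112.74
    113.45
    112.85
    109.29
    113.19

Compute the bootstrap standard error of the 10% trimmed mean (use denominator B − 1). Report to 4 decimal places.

Bootstrap SE is the standard deviation of the 10 replicate 10% trimmed means.
Mean of replicates: (112.83 + 111.56 + 109.19 + 109.50 + 108.72 + 112.74 + 113.45 + 112.85 + 109.29 + 113.19) / 10 = 1113.32000 / 10 = 111.33200
Sum of squared deviations: (+1.49800)² + (+0.22800)² + (−2.14200)² + (−1.83200)² + (−2.61200)² + (+1.40800)² + (+2.11800)² + (+1.51800)² + (−2.04200)² + (+1.85800)² = 33.45756
Variance = 33.45756 / 9 = 3.71751
SE* = √3.71751

SE* = 1.9281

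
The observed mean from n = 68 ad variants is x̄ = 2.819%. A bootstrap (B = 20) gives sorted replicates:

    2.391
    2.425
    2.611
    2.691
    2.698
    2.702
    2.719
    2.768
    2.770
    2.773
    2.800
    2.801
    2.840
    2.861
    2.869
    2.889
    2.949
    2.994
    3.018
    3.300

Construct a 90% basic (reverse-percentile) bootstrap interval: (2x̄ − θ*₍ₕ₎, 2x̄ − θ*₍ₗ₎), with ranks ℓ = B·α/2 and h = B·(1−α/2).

(2.620, 3.247)

Percentile endpoints at ranks 1 and 19: θ*₍1₎ = 2.391, θ*₍19₎ = 3.018.
Basic interval reflects these around x̄:
  lower = 2 × 2.819 − 3.018 = 2.620
  upper = 2 × 2.819 − 2.391 = 3.247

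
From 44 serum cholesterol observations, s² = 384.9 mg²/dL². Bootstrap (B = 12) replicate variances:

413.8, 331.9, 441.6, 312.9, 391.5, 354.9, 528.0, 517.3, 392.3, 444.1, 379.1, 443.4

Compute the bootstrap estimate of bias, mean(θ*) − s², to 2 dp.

mean(θ*) = (413.8 + 331.9 + 441.6 + 312.9 + 391.5 + 354.9 + 528.0 + 517.3 + 392.3 + 444.1 + 379.1 + 443.4) / 12 = 412.567
bias = 412.567 − 384.9

bias = +27.67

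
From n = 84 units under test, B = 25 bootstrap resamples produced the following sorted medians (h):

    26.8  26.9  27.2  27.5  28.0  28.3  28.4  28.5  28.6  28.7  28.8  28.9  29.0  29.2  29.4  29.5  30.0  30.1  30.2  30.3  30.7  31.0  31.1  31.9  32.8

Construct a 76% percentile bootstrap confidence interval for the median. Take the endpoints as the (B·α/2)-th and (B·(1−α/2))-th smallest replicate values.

α = 0.24; lower rank = 25 × 0.120 = 3; upper rank = 25 × 0.880 = 22.
The 3rd smallest replicate is 27.2; the 22nd is 31.0.

(27.2, 31.0)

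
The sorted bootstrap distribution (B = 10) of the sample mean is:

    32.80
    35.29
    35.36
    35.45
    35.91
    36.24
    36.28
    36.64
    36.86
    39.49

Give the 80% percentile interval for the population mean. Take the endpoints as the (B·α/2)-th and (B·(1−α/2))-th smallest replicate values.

(32.80, 36.86)

α = 0.20; lower rank = 10 × 0.100 = 1; upper rank = 10 × 0.900 = 9.
The 1st smallest replicate is 32.80; the 9th is 36.86.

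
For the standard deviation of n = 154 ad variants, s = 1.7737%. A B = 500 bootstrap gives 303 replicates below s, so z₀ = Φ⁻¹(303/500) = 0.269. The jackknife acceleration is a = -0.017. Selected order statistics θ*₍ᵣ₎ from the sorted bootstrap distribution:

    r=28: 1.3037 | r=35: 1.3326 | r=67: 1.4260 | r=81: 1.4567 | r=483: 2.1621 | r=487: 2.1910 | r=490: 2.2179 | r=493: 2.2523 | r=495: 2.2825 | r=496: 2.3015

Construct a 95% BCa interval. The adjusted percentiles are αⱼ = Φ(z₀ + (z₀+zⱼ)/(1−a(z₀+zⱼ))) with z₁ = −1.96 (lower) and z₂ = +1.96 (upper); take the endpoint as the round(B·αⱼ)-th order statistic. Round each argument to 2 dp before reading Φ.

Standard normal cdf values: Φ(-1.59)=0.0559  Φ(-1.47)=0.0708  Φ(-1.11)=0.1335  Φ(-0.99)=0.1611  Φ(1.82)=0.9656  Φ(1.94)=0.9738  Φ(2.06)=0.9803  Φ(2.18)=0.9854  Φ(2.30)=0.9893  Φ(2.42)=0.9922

(1.3326, 2.3015)

Lower: z₀ + z₁ = 0.269 + (-1.960) = -1.691; 1 − a(z₀+z₁) = 1 − (-0.017)(-1.691) = 0.9713; argument = 0.269 + (-1.691)/0.9713 = -1.4720 → -1.47.
α₁ = Φ(-1.47) = 0.0708; rank = round(500 × 0.0708) = 35; θ*₍35₎ = 1.3326.
Upper: z₀ + z₂ = 2.229; 1 − a(z₀+z₂) = 1.0379; argument = 2.4166 → 2.42; α₂ = 0.9922; rank = 496; θ*₍496₎ = 2.3015.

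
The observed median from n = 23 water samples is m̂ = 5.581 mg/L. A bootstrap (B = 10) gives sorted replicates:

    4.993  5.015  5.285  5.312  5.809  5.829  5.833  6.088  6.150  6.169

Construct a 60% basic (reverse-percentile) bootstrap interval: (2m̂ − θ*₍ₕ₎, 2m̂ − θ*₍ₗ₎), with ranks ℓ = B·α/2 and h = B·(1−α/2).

Percentile endpoints at ranks 2 and 8: θ*₍2₎ = 5.015, θ*₍8₎ = 6.088.
Basic interval reflects these around m̂:
  lower = 2 × 5.581 − 6.088 = 5.074
  upper = 2 × 5.581 − 5.015 = 6.147

(5.074, 6.147)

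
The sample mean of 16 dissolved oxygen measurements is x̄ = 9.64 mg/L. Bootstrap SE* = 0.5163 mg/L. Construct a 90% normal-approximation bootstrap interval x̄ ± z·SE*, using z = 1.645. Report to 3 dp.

(8.791, 10.489)

Margin = 1.645 × 0.5163 = 0.8493
Interval: 9.64 ± 0.8493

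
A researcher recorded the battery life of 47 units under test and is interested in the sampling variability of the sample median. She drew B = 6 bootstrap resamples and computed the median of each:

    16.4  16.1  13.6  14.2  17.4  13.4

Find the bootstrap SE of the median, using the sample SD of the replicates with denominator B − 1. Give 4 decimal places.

SE* = 1.6666

Bootstrap SE is the standard deviation of the 6 replicate medians.
Mean of replicates: (16.4 + 16.1 + 13.6 + 14.2 + 17.4 + 13.4) / 6 = 91.10000 / 6 = 15.18333
Sum of squared deviations: (+1.21667)² + (+0.91667)² + (−1.58333)² + (−0.98333)² + (+2.21667)² + (−1.78333)² = 13.88833
Variance = 13.88833 / 5 = 2.77767
SE* = √2.77767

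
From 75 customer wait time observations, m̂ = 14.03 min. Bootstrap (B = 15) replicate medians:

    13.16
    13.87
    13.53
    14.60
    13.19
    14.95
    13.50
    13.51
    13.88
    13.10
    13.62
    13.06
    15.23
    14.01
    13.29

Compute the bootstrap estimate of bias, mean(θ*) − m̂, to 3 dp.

mean(θ*) = (13.16 + 13.87 + 13.53 + 14.60 + 13.19 + 14.95 + 13.50 + 13.51 + 13.88 + 13.10 + 13.62 + 13.06 + 15.23 + 14.01 + 13.29) / 15 = 13.7667
bias = 13.7667 − 14.03

bias = −0.263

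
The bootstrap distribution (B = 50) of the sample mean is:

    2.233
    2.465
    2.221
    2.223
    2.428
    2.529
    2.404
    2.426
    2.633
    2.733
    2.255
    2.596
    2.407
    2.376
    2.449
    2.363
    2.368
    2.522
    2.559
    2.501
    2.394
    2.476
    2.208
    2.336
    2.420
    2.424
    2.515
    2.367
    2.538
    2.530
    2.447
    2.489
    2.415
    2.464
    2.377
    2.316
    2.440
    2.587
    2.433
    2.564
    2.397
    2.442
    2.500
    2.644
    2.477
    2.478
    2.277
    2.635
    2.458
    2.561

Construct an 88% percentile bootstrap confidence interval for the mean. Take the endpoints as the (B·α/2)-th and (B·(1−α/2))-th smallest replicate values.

Sorted replicates: 2.208, 2.221, 2.223, 2.233, 2.255, 2.277, 2.316, 2.336, 2.363, 2.367, 2.368, 2.376, 2.377, 2.394, 2.397, 2.404, 2.407, 2.415, 2.420, 2.424, 2.426, 2.428, 2.433, 2.440, 2.442, 2.447, 2.449, 2.458, 2.464, 2.465, 2.476, 2.477, 2.478, 2.489, 2.500, 2.501, 2.515, 2.522, 2.529, 2.530, 2.538, 2.559, 2.561, 2.564, 2.587, 2.596, 2.633, 2.635, 2.644, 2.733
α = 0.12; lower rank = 50 × 0.060 = 3; upper rank = 50 × 0.940 = 47.
The 3rd smallest replicate is 2.223; the 47th is 2.633.

(2.223, 2.633)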